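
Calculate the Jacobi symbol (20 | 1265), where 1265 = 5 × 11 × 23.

Pull out 2^2: since 1265 ≡ 1 (mod 8), (2/1265) = +1, so (2/1265)^2 = +1.
Reciprocity: 5 ≡ 1 and 1265 ≡ 1 (mod 4), so (5/1265) = +(1265/5).
Reduce top mod 5: now compute (0/5).
Top reduces to 0: gcd > 1, so the symbol is 0.

0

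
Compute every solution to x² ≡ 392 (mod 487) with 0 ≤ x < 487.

Since 487 ≡ 3 (mod 4), a square root of 392 is 392^((487+1)/4) = 392^122 mod 487.
Repeated squaring: 392^2≡259, 392^4≡362, 392^8≡41, 392^16≡220, 392^32≡187, 392^64≡392 (mod 487).
392^122 = 392^(64+32+16+8+2) ≡ 187 (mod 487).
Check: 187² = 34969 ≡ 392 (mod 487). The two roots are 187 and 300.

187, 300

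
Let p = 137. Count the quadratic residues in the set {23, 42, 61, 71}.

(23/137) = -1 → non-residue.
(42/137) = -1 → non-residue.
(61/137) = +1 → QR.
(71/137) = -1 → non-residue.
Total quadratic residues among the 4: 1.

1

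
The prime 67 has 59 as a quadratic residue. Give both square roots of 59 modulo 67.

Since 67 ≡ 3 (mod 4), a square root of 59 is 59^((67+1)/4) = 59^17 mod 67.
Repeated squaring: 59^2≡64, 59^4≡9, 59^8≡14, 59^16≡62 (mod 67).
59^17 = 59^(16+1) ≡ 40 (mod 67).
Check: 40² = 1600 ≡ 59 (mod 67). The two roots are 27 and 40.

27, 40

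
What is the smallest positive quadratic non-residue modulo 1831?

3

(2/1831) = +1, so 2 is a residue.
(3/1831) = −1, so 3 is the smallest positive non-residue mod 1831.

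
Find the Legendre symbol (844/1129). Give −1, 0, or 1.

Euler's criterion: (844/1129) ≡ 844^564 (mod 1129).
844^2 ≡ 1066 (mod 1129)
844^4 ≡ 582 (mod 1129)
844^8 ≡ 24 (mod 1129)
844^16 ≡ 576 (mod 1129)
844^32 ≡ 979 (mod 1129)
844^64 ≡ 1049 (mod 1129)
844^128 ≡ 755 (mod 1129)
844^256 ≡ 1009 (mod 1129)
844^512 ≡ 852 (mod 1129)
844^564 = 844^(512+32+16+4) ≡ 1128 (mod 1129).
Result is 1128 ≡ −1, so (844/1129) = −1.

-1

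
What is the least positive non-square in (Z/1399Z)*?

3

(2/1399) = +1, so 2 is a residue.
(3/1399) = −1, so 3 is the smallest positive non-residue mod 1399.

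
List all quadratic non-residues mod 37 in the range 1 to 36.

Square k = 1,…,18 (k and 37−k give the same square):
1²=1, 2²=4, 3²=9, 4²=16, 5²=25, 6²=36, 7²≡12, 8²≡27, 9²≡7, 10²≡26, 11²≡10, 12²≡33, 13²≡21, 14²≡11, 15²≡3, 16²≡34, 17²≡30, 18²≡28 (mod 37).
The residues are {1, 3, 4, 7, 9, 10, 11, 12, 16, 21, 25, 26, 27, 28, 30, 33, 34, 36}; the non-residues are the remaining 18 nonzero classes.

2 5 6 8 13 14 15 17 18 19 20 22 23 24 29 31 32 35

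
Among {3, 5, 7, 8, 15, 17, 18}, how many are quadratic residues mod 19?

(3/19) = -1 → non-residue.
(5/19) = +1 → QR.
(7/19) = +1 → QR.
(8/19) = -1 → non-residue.
(15/19) = -1 → non-residue.
(17/19) = +1 → QR.
(18/19) = -1 → non-residue.
Total quadratic residues among the 7: 3.

3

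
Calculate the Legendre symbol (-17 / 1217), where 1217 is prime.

First reduce: -17 ≡ 1200 (mod 1217).
Pull out 2^4: since 1217 ≡ 1 (mod 8), (2/1217) = +1, so (2/1217)^4 = +1.
Reciprocity: 75 ≡ 3 and 1217 ≡ 1 (mod 4), so (75/1217) = +(1217/75).
Reduce top mod 75: now compute (17/75).
Reciprocity: 17 ≡ 1 and 75 ≡ 3 (mod 4), so (17/75) = +(75/17).
Reduce top mod 17: now compute (7/17).
Reciprocity: 7 ≡ 3 and 17 ≡ 1 (mod 4), so (7/17) = +(17/7).
Reduce top mod 7: now compute (3/7).
Reciprocity: 3 ≡ 3 and 7 ≡ 3 (mod 4), so (3/7) = −(7/3).
Reduce top mod 3: now compute (1/3).
Reached (1/3) = 1. Collecting the sign flips along the way, the symbol is -1.

-1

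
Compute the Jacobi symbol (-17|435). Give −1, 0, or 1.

First reduce: -17 ≡ 418 (mod 435).
Pull out 2: since 435 ≡ 3 (mod 8), (2/435) = -1.
Reciprocity: 209 ≡ 1 and 435 ≡ 3 (mod 4), so (209/435) = +(435/209).
Reduce top mod 209: now compute (17/209).
Reciprocity: 17 ≡ 1 and 209 ≡ 1 (mod 4), so (17/209) = +(209/17).
Reduce top mod 17: now compute (5/17).
Reciprocity: 5 ≡ 1 and 17 ≡ 1 (mod 4), so (5/17) = +(17/5).
Reduce top mod 5: now compute (2/5).
Pull out 2: since 5 ≡ 5 (mod 8), (2/5) = -1.
Reached (1/5) = 1. Collecting the sign flips along the way, the symbol is +1.

1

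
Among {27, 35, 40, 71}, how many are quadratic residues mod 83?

(27/83) = +1 → QR.
(35/83) = -1 → non-residue.
(40/83) = +1 → QR.
(71/83) = -1 → non-residue.
Total quadratic residues among the 4: 2.

2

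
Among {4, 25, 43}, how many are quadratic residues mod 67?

(4/67) = +1 → QR.
(25/67) = +1 → QR.
(43/67) = -1 → non-residue.
Total quadratic residues among the 3: 2.

2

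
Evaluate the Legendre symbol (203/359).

Reciprocity: 203 ≡ 3 and 359 ≡ 3 (mod 4), so (203/359) = −(359/203).
Reduce top mod 203: now compute (156/203).
Pull out 2^2: since 203 ≡ 3 (mod 8), (2/203) = -1, so (2/203)^2 = +1.
Reciprocity: 39 ≡ 3 and 203 ≡ 3 (mod 4), so (39/203) = −(203/39).
Reduce top mod 39: now compute (8/39).
Pull out 2^3: since 39 ≡ 7 (mod 8), (2/39) = +1, so (2/39)^3 = +1.
Reached (1/39) = 1. Collecting the sign flips along the way, the symbol is +1.

1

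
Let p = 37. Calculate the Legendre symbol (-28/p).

1

First reduce: -28 ≡ 9 (mod 37).
Reciprocity: 9 ≡ 1 and 37 ≡ 1 (mod 4), so (9/37) = +(37/9).
Reduce top mod 9: now compute (1/9).
Reached (1/9) = 1. Collecting the sign flips along the way, the symbol is +1.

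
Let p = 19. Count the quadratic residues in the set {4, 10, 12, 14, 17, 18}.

2

(4/19) = +1 → QR.
(10/19) = -1 → non-residue.
(12/19) = -1 → non-residue.
(14/19) = -1 → non-residue.
(17/19) = +1 → QR.
(18/19) = -1 → non-residue.
Total quadratic residues among the 6: 2.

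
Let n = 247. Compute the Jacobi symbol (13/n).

0

Reciprocity: 13 ≡ 1 and 247 ≡ 3 (mod 4), so (13/247) = +(247/13).
Reduce top mod 13: now compute (0/13).
Top reduces to 0: gcd > 1, so the symbol is 0.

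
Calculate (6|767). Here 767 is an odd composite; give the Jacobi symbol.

1

Pull out 2: since 767 ≡ 7 (mod 8), (2/767) = +1.
Reciprocity: 3 ≡ 3 and 767 ≡ 3 (mod 4), so (3/767) = −(767/3).
Reduce top mod 3: now compute (2/3).
Pull out 2: since 3 ≡ 3 (mod 8), (2/3) = -1.
Reached (1/3) = 1. Collecting the sign flips along the way, the symbol is +1.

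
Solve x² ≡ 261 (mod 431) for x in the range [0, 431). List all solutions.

Since 431 ≡ 3 (mod 4), a square root of 261 is 261^((431+1)/4) = 261^108 mod 431.
Repeated squaring: 261^2≡23, 261^4≡98, 261^8≡122, 261^16≡230, 261^32≡318, 261^64≡270 (mod 431).
261^108 = 261^(64+32+8+4) ≡ 152 (mod 431).
Check: 152² = 23104 ≡ 261 (mod 431). The two roots are 152 and 279.

152, 279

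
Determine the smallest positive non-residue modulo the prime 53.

2

(2/53) = −1, so 2 is the smallest positive non-residue mod 53.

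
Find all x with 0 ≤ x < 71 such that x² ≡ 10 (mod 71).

Since 71 ≡ 3 (mod 4), a square root of 10 is 10^((71+1)/4) = 10^18 mod 71.
Repeated squaring: 10^2≡29, 10^4≡60, 10^8≡50, 10^16≡15 (mod 71).
10^18 = 10^(16+2) ≡ 9 (mod 71).
Check: 9² = 81 ≡ 10 (mod 71). The two roots are 9 and 62.

9, 62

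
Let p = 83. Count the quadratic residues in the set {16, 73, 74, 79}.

(16/83) = +1 → QR.
(73/83) = -1 → non-residue.
(74/83) = -1 → non-residue.
(79/83) = -1 → non-residue.
Total quadratic residues among the 4: 1.

1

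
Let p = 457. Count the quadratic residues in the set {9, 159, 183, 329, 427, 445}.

3

(9/457) = +1 → QR.
(159/457) = -1 → non-residue.
(183/457) = -1 → non-residue.
(329/457) = +1 → QR.
(427/457) = -1 → non-residue.
(445/457) = +1 → QR.
Total quadratic residues among the 6: 3.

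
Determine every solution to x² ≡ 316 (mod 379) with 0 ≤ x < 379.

165, 214

Since 379 ≡ 3 (mod 4), a square root of 316 is 316^((379+1)/4) = 316^95 mod 379.
Repeated squaring: 316^2≡179, 316^4≡205, 316^8≡335, 316^16≡41, 316^32≡165, 316^64≡316 (mod 379).
316^95 = 316^(64+16+8+4+2+1) ≡ 165 (mod 379).
Check: 165² = 27225 ≡ 316 (mod 379). The two roots are 165 and 214.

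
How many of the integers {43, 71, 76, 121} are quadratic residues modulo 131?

2

(43/131) = +1 → QR.
(71/131) = -1 → non-residue.
(76/131) = -1 → non-residue.
(121/131) = +1 → QR.
Total quadratic residues among the 4: 2.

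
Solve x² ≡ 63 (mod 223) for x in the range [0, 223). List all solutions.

78, 145

Since 223 ≡ 3 (mod 4), a square root of 63 is 63^((223+1)/4) = 63^56 mod 223.
Repeated squaring: 63^2≡178, 63^4≡18, 63^8≡101, 63^16≡166, 63^32≡127 (mod 223).
63^56 = 63^(32+16+8) ≡ 78 (mod 223).
Check: 78² = 6084 ≡ 63 (mod 223). The two roots are 78 and 145.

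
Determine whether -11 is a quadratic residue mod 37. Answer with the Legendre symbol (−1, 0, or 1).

First reduce: -11 ≡ 26 (mod 37).
Pull out 2: since 37 ≡ 5 (mod 8), (2/37) = -1.
Reciprocity: 13 ≡ 1 and 37 ≡ 1 (mod 4), so (13/37) = +(37/13).
Reduce top mod 13: now compute (11/13).
Reciprocity: 11 ≡ 3 and 13 ≡ 1 (mod 4), so (11/13) = +(13/11).
Reduce top mod 11: now compute (2/11).
Pull out 2: since 11 ≡ 3 (mod 8), (2/11) = -1.
Reached (1/11) = 1. Collecting the sign flips along the way, the symbol is +1.

1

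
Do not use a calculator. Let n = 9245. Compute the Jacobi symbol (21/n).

1

Reciprocity: 21 ≡ 1 and 9245 ≡ 1 (mod 4), so (21/9245) = +(9245/21).
Reduce top mod 21: now compute (5/21).
Reciprocity: 5 ≡ 1 and 21 ≡ 1 (mod 4), so (5/21) = +(21/5).
Reduce top mod 5: now compute (1/5).
Reached (1/5) = 1. Collecting the sign flips along the way, the symbol is +1.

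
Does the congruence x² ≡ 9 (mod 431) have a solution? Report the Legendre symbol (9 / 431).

Reciprocity: 9 ≡ 1 and 431 ≡ 3 (mod 4), so (9/431) = +(431/9).
Reduce top mod 9: now compute (8/9).
Pull out 2^3: since 9 ≡ 1 (mod 8), (2/9) = +1, so (2/9)^3 = +1.
Reached (1/9) = 1. Collecting the sign flips along the way, the symbol is +1.

1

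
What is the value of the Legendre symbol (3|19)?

-1

Euler's criterion: (3/19) ≡ 3^9 (mod 19).
3^2 ≡ 9 (mod 19)
3^4 ≡ 5 (mod 19)
3^8 ≡ 6 (mod 19)
3^9 = 3^(8+1) ≡ 18 (mod 19).
Result is 18 ≡ −1, so (3/19) = −1.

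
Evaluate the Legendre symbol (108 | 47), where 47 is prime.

First reduce: 108 ≡ 14 (mod 47).
Pull out 2: since 47 ≡ 7 (mod 8), (2/47) = +1.
Reciprocity: 7 ≡ 3 and 47 ≡ 3 (mod 4), so (7/47) = −(47/7).
Reduce top mod 7: now compute (5/7).
Reciprocity: 5 ≡ 1 and 7 ≡ 3 (mod 4), so (5/7) = +(7/5).
Reduce top mod 5: now compute (2/5).
Pull out 2: since 5 ≡ 5 (mod 8), (2/5) = -1.
Reached (1/5) = 1. Collecting the sign flips along the way, the symbol is +1.

1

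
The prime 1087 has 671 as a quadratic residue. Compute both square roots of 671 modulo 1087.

Since 1087 ≡ 3 (mod 4), a square root of 671 is 671^((1087+1)/4) = 671^272 mod 1087.
Repeated squaring: 671^2≡223, 671^4≡814, 671^8≡613, 671^16≡754, 671^32≡15, 671^64≡225, 671^128≡623, 671^256≡70 (mod 1087).
671^272 = 671^(256+16) ≡ 604 (mod 1087).
Check: 604² = 364816 ≡ 671 (mod 1087). The two roots are 483 and 604.

483, 604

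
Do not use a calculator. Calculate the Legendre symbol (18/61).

-1

Euler's criterion: (18/61) ≡ 18^30 (mod 61).
18^2 ≡ 19 (mod 61)
18^4 ≡ 56 (mod 61)
18^8 ≡ 25 (mod 61)
18^16 ≡ 15 (mod 61)
18^30 = 18^(16+8+4+2) ≡ 60 (mod 61).
Result is 60 ≡ −1, so (18/61) = −1.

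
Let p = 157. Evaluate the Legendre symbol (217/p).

First reduce: 217 ≡ 60 (mod 157).
Pull out 2^2: since 157 ≡ 5 (mod 8), (2/157) = -1, so (2/157)^2 = +1.
Reciprocity: 15 ≡ 3 and 157 ≡ 1 (mod 4), so (15/157) = +(157/15).
Reduce top mod 15: now compute (7/15).
Reciprocity: 7 ≡ 3 and 15 ≡ 3 (mod 4), so (7/15) = −(15/7).
Reduce top mod 7: now compute (1/7).
Reached (1/7) = 1. Collecting the sign flips along the way, the symbol is -1.

-1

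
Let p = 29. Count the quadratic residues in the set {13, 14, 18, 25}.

(13/29) = +1 → QR.
(14/29) = -1 → non-residue.
(18/29) = -1 → non-residue.
(25/29) = +1 → QR.
Total quadratic residues among the 4: 2.

2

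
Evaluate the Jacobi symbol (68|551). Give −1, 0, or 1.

Pull out 2^2: since 551 ≡ 7 (mod 8), (2/551) = +1, so (2/551)^2 = +1.
Reciprocity: 17 ≡ 1 and 551 ≡ 3 (mod 4), so (17/551) = +(551/17).
Reduce top mod 17: now compute (7/17).
Reciprocity: 7 ≡ 3 and 17 ≡ 1 (mod 4), so (7/17) = +(17/7).
Reduce top mod 7: now compute (3/7).
Reciprocity: 3 ≡ 3 and 7 ≡ 3 (mod 4), so (3/7) = −(7/3).
Reduce top mod 3: now compute (1/3).
Reached (1/3) = 1. Collecting the sign flips along the way, the symbol is -1.

-1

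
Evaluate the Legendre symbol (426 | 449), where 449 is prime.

Pull out 2: since 449 ≡ 1 (mod 8), (2/449) = +1.
Reciprocity: 213 ≡ 1 and 449 ≡ 1 (mod 4), so (213/449) = +(449/213).
Reduce top mod 213: now compute (23/213).
Reciprocity: 23 ≡ 3 and 213 ≡ 1 (mod 4), so (23/213) = +(213/23).
Reduce top mod 23: now compute (6/23).
Pull out 2: since 23 ≡ 7 (mod 8), (2/23) = +1.
Reciprocity: 3 ≡ 3 and 23 ≡ 3 (mod 4), so (3/23) = −(23/3).
Reduce top mod 3: now compute (2/3).
Pull out 2: since 3 ≡ 3 (mod 8), (2/3) = -1.
Reached (1/3) = 1. Collecting the sign flips along the way, the symbol is +1.

1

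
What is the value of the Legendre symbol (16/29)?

Pull out 2^4: since 29 ≡ 5 (mod 8), (2/29) = -1, so (2/29)^4 = +1.
Reached (1/29) = 1. Collecting the sign flips along the way, the symbol is +1.

1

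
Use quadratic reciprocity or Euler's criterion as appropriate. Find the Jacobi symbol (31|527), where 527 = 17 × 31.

0

Reciprocity: 31 ≡ 3 and 527 ≡ 3 (mod 4), so (31/527) = −(527/31).
Reduce top mod 31: now compute (0/31).
Top reduces to 0: gcd > 1, so the symbol is 0.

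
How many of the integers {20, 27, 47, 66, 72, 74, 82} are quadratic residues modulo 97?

4

(20/97) = -1 → non-residue.
(27/97) = +1 → QR.
(47/97) = +1 → QR.
(66/97) = +1 → QR.
(72/97) = +1 → QR.
(74/97) = -1 → non-residue.
(82/97) = -1 → non-residue.
Total quadratic residues among the 7: 4.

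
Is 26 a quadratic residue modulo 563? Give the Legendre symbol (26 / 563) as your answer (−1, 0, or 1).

Euler's criterion: (26/563) ≡ 26^281 (mod 563).
26^2 ≡ 113 (mod 563)
26^4 ≡ 383 (mod 563)
26^8 ≡ 309 (mod 563)
26^16 ≡ 334 (mod 563)
26^32 ≡ 82 (mod 563)
26^64 ≡ 531 (mod 563)
26^128 ≡ 461 (mod 563)
26^256 ≡ 270 (mod 563)
26^281 = 26^(256+16+8+1) ≡ 562 (mod 563).
Result is 562 ≡ −1, so (26/563) = −1.

-1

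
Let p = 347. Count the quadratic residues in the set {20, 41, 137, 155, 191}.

1

(20/347) = -1 → non-residue.
(41/347) = -1 → non-residue.
(137/347) = +1 → QR.
(155/347) = -1 → non-residue.
(191/347) = -1 → non-residue.
Total quadratic residues among the 5: 1.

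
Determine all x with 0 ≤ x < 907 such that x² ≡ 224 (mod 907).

101, 806

Since 907 ≡ 3 (mod 4), a square root of 224 is 224^((907+1)/4) = 224^227 mod 907.
Repeated squaring: 224^2≡291, 224^4≡330, 224^8≡60, 224^16≡879, 224^32≡784, 224^64≡617, 224^128≡656 (mod 907).
224^227 = 224^(128+64+32+2+1) ≡ 806 (mod 907).
Check: 806² = 649636 ≡ 224 (mod 907). The two roots are 101 and 806.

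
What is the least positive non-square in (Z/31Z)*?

3

(2/31) = +1, so 2 is a residue.
(3/31) = −1, so 3 is the smallest positive non-residue mod 31.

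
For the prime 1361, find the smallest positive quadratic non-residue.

(2/1361) = +1, so 2 is a residue.
(3/1361) = −1, so 3 is the smallest positive non-residue mod 1361.

3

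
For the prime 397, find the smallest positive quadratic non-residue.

(2/397) = −1, so 2 is the smallest positive non-residue mod 397.

2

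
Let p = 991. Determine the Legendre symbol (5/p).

Euler's criterion: (5/991) ≡ 5^495 (mod 991).
5^2 ≡ 25 (mod 991)
5^4 ≡ 625 (mod 991)
5^8 ≡ 171 (mod 991)
5^16 ≡ 502 (mod 991)
5^32 ≡ 290 (mod 991)
5^64 ≡ 856 (mod 991)
5^128 ≡ 387 (mod 991)
5^256 ≡ 128 (mod 991)
5^495 = 5^(256+128+64+32+8+4+2+1) ≡ 1 (mod 991).
Result is 1, so (5/991) = 1.

1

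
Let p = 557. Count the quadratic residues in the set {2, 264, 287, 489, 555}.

1

(2/557) = -1 → non-residue.
(264/557) = -1 → non-residue.
(287/557) = -1 → non-residue.
(489/557) = +1 → QR.
(555/557) = -1 → non-residue.
Total quadratic residues among the 5: 1.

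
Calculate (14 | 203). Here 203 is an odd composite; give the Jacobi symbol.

Pull out 2: since 203 ≡ 3 (mod 8), (2/203) = -1.
Reciprocity: 7 ≡ 3 and 203 ≡ 3 (mod 4), so (7/203) = −(203/7).
Reduce top mod 7: now compute (0/7).
Top reduces to 0: gcd > 1, so the symbol is 0.

0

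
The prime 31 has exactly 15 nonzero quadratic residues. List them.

1,2,4,5,7,8,9,10,14,16,18,19,20,25,28

Square k = 1,…,15 (k and 31−k give the same square):
1²=1, 2²=4, 3²=9, 4²=16, 5²=25, 6²≡5, 7²≡18, 8²≡2, 9²≡19, 10²≡7, 11²≡28, 12²≡20, 13²≡14, 14²≡10, 15²≡8 (mod 31).
So the quadratic residues mod 31 are {1, 2, 4, 5, 7, 8, 9, 10, 14, 16, 18, 19, 20, 25, 28}.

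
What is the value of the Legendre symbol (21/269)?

Reciprocity: 21 ≡ 1 and 269 ≡ 1 (mod 4), so (21/269) = +(269/21).
Reduce top mod 21: now compute (17/21).
Reciprocity: 17 ≡ 1 and 21 ≡ 1 (mod 4), so (17/21) = +(21/17).
Reduce top mod 17: now compute (4/17).
Pull out 2^2: since 17 ≡ 1 (mod 8), (2/17) = +1, so (2/17)^2 = +1.
Reached (1/17) = 1. Collecting the sign flips along the way, the symbol is +1.

1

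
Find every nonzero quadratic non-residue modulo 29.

Square k = 1,…,14 (k and 29−k give the same square):
1²=1, 2²=4, 3²=9, 4²=16, 5²=25, 6²≡7, 7²≡20, 8²≡6, 9²≡23, 10²≡13, 11²≡5, 12²≡28, 13²≡24, 14²≡22 (mod 29).
The residues are {1, 4, 5, 6, 7, 9, 13, 16, 20, 22, 23, 24, 25, 28}; the non-residues are the remaining 14 nonzero classes.

2, 3, 8, 10, 11, 12, 14, 15, 17, 18, 19, 21, 26, 27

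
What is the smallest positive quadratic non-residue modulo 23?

5

(2/23) = +1, so 2 is a residue.
(3/23) = +1, so 3 is a residue.
(4/23) = +1, so 4 is a residue.
(5/23) = −1, so 5 is the smallest positive non-residue mod 23.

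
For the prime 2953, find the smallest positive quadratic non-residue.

(2/2953) = +1, so 2 is a residue.
(3/2953) = +1, so 3 is a residue.
(4/2953) = +1, so 4 is a residue.
(5/2953) = −1, so 5 is the smallest positive non-residue mod 2953.

5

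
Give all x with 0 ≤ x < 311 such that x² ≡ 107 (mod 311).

27, 284

Since 311 ≡ 3 (mod 4), a square root of 107 is 107^((311+1)/4) = 107^78 mod 311.
Repeated squaring: 107^2≡253, 107^4≡254, 107^8≡139, 107^16≡39, 107^32≡277, 107^64≡223 (mod 311).
107^78 = 107^(64+8+4+2) ≡ 27 (mod 311).
Check: 27² = 729 ≡ 107 (mod 311). The two roots are 27 and 284.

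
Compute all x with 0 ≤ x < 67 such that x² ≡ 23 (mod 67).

31, 36

Since 67 ≡ 3 (mod 4), a square root of 23 is 23^((67+1)/4) = 23^17 mod 67.
Repeated squaring: 23^2≡60, 23^4≡49, 23^8≡56, 23^16≡54 (mod 67).
23^17 = 23^(16+1) ≡ 36 (mod 67).
Check: 36² = 1296 ≡ 23 (mod 67). The two roots are 31 and 36.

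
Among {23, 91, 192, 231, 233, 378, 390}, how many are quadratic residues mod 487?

(23/487) = -1 → non-residue.
(91/487) = +1 → QR.
(192/487) = -1 → non-residue.
(231/487) = -1 → non-residue.
(233/487) = -1 → non-residue.
(378/487) = +1 → QR.
(390/487) = -1 → non-residue.
Total quadratic residues among the 7: 2.

2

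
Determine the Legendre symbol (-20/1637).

-1

First reduce: -20 ≡ 1617 (mod 1637).
Reciprocity: 1617 ≡ 1 and 1637 ≡ 1 (mod 4), so (1617/1637) = +(1637/1617).
Reduce top mod 1617: now compute (20/1617).
Pull out 2^2: since 1617 ≡ 1 (mod 8), (2/1617) = +1, so (2/1617)^2 = +1.
Reciprocity: 5 ≡ 1 and 1617 ≡ 1 (mod 4), so (5/1617) = +(1617/5).
Reduce top mod 5: now compute (2/5).
Pull out 2: since 5 ≡ 5 (mod 8), (2/5) = -1.
Reached (1/5) = 1. Collecting the sign flips along the way, the symbol is -1.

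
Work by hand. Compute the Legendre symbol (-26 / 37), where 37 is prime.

First reduce: -26 ≡ 11 (mod 37).
Reciprocity: 11 ≡ 3 and 37 ≡ 1 (mod 4), so (11/37) = +(37/11).
Reduce top mod 11: now compute (4/11).
Pull out 2^2: since 11 ≡ 3 (mod 8), (2/11) = -1, so (2/11)^2 = +1.
Reached (1/11) = 1. Collecting the sign flips along the way, the symbol is +1.

1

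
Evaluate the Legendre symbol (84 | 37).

First reduce: 84 ≡ 10 (mod 37).
Pull out 2: since 37 ≡ 5 (mod 8), (2/37) = -1.
Reciprocity: 5 ≡ 1 and 37 ≡ 1 (mod 4), so (5/37) = +(37/5).
Reduce top mod 5: now compute (2/5).
Pull out 2: since 5 ≡ 5 (mod 8), (2/5) = -1.
Reached (1/5) = 1. Collecting the sign flips along the way, the symbol is +1.

1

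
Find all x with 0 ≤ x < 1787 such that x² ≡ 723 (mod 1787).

Since 1787 ≡ 3 (mod 4), a square root of 723 is 723^((1787+1)/4) = 723^447 mod 1787.
Repeated squaring: 723^2≡925, 723^4≡1439, 723^8≡1375, 723^16≡1766, 723^32≡441, 723^64≡1485, 723^128≡67, 723^256≡915 (mod 1787).
723^447 = 723^(256+128+32+16+8+4+2+1) ≡ 78 (mod 1787).
Check: 78² = 6084 ≡ 723 (mod 1787). The two roots are 78 and 1709.

78, 1709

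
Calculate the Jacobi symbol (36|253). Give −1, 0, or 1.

Pull out 2^2: since 253 ≡ 5 (mod 8), (2/253) = -1, so (2/253)^2 = +1.
Reciprocity: 9 ≡ 1 and 253 ≡ 1 (mod 4), so (9/253) = +(253/9).
Reduce top mod 9: now compute (1/9).
Reached (1/9) = 1. Collecting the sign flips along the way, the symbol is +1.

1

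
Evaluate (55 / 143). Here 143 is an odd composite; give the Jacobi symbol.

0

Reciprocity: 55 ≡ 3 and 143 ≡ 3 (mod 4), so (55/143) = −(143/55).
Reduce top mod 55: now compute (33/55).
Reciprocity: 33 ≡ 1 and 55 ≡ 3 (mod 4), so (33/55) = +(55/33).
Reduce top mod 33: now compute (22/33).
Pull out 2: since 33 ≡ 1 (mod 8), (2/33) = +1.
Reciprocity: 11 ≡ 3 and 33 ≡ 1 (mod 4), so (11/33) = +(33/11).
Reduce top mod 11: now compute (0/11).
Top reduces to 0: gcd > 1, so the symbol is 0.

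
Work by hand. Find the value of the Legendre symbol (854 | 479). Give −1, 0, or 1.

1

First reduce: 854 ≡ 375 (mod 479).
Reciprocity: 375 ≡ 3 and 479 ≡ 3 (mod 4), so (375/479) = −(479/375).
Reduce top mod 375: now compute (104/375).
Pull out 2^3: since 375 ≡ 7 (mod 8), (2/375) = +1, so (2/375)^3 = +1.
Reciprocity: 13 ≡ 1 and 375 ≡ 3 (mod 4), so (13/375) = +(375/13).
Reduce top mod 13: now compute (11/13).
Reciprocity: 11 ≡ 3 and 13 ≡ 1 (mod 4), so (11/13) = +(13/11).
Reduce top mod 11: now compute (2/11).
Pull out 2: since 11 ≡ 3 (mod 8), (2/11) = -1.
Reached (1/11) = 1. Collecting the sign flips along the way, the symbol is +1.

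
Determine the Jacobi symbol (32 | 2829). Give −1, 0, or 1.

-1

Pull out 2^5: since 2829 ≡ 5 (mod 8), (2/2829) = -1, so (2/2829)^5 = -1.
Reached (1/2829) = 1. Collecting the sign flips along the way, the symbol is -1.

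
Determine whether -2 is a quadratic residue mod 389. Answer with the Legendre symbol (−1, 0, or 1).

Euler's criterion: (-2/389) ≡ 387^194 (mod 389).
387^2 ≡ 4 (mod 389)
387^4 ≡ 16 (mod 389)
387^8 ≡ 256 (mod 389)
387^16 ≡ 184 (mod 389)
387^32 ≡ 13 (mod 389)
387^64 ≡ 169 (mod 389)
387^128 ≡ 164 (mod 389)
387^194 = 387^(128+64+2) ≡ 388 (mod 389).
Result is 388 ≡ −1, so (-2/389) = −1.

-1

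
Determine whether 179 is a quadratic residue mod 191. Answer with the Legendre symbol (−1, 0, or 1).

-1

Reciprocity: 179 ≡ 3 and 191 ≡ 3 (mod 4), so (179/191) = −(191/179).
Reduce top mod 179: now compute (12/179).
Pull out 2^2: since 179 ≡ 3 (mod 8), (2/179) = -1, so (2/179)^2 = +1.
Reciprocity: 3 ≡ 3 and 179 ≡ 3 (mod 4), so (3/179) = −(179/3).
Reduce top mod 3: now compute (2/3).
Pull out 2: since 3 ≡ 3 (mod 8), (2/3) = -1.
Reached (1/3) = 1. Collecting the sign flips along the way, the symbol is -1.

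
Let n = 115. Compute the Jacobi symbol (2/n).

Pull out 2: since 115 ≡ 3 (mod 8), (2/115) = -1.
Reached (1/115) = 1. Collecting the sign flips along the way, the symbol is -1.

-1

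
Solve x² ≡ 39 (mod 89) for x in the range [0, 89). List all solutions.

22, 67

89 ≡ 1 (mod 4), so we find a root by search.
Trying successive values, 22² = 484 ≡ 39 (mod 89). The other root is 89 − 22 = 67.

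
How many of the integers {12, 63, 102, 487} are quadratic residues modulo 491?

1

(12/491) = +1 → QR.
(63/491) = -1 → non-residue.
(102/491) = -1 → non-residue.
(487/491) = -1 → non-residue.
Total quadratic residues among the 4: 1.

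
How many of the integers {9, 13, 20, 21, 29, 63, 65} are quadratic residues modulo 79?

5

(9/79) = +1 → QR.
(13/79) = +1 → QR.
(20/79) = +1 → QR.
(21/79) = +1 → QR.
(29/79) = -1 → non-residue.
(63/79) = -1 → non-residue.
(65/79) = +1 → QR.
Total quadratic residues among the 7: 5.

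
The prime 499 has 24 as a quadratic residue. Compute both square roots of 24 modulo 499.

39, 460

Since 499 ≡ 3 (mod 4), a square root of 24 is 24^((499+1)/4) = 24^125 mod 499.
Repeated squaring: 24^2≡77, 24^4≡440, 24^8≡487, 24^16≡144, 24^32≡277, 24^64≡382 (mod 499).
24^125 = 24^(64+32+16+8+4+1) ≡ 39 (mod 499).
Check: 39² = 1521 ≡ 24 (mod 499). The two roots are 39 and 460.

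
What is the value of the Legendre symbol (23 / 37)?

-1

Euler's criterion: (23/37) ≡ 23^18 (mod 37).
23^2 ≡ 11 (mod 37)
23^4 ≡ 10 (mod 37)
23^8 ≡ 26 (mod 37)
23^16 ≡ 10 (mod 37)
23^18 = 23^(16+2) ≡ 36 (mod 37).
Result is 36 ≡ −1, so (23/37) = −1.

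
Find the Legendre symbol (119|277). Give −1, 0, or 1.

Reciprocity: 119 ≡ 3 and 277 ≡ 1 (mod 4), so (119/277) = +(277/119).
Reduce top mod 119: now compute (39/119).
Reciprocity: 39 ≡ 3 and 119 ≡ 3 (mod 4), so (39/119) = −(119/39).
Reduce top mod 39: now compute (2/39).
Pull out 2: since 39 ≡ 7 (mod 8), (2/39) = +1.
Reached (1/39) = 1. Collecting the sign flips along the way, the symbol is -1.

-1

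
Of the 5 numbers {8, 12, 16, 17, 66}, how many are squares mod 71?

(8/71) = +1 → QR.
(12/71) = +1 → QR.
(16/71) = +1 → QR.
(17/71) = -1 → non-residue.
(66/71) = -1 → non-residue.
Total quadratic residues among the 5: 3.

3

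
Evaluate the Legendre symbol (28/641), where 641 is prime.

Euler's criterion: (28/641) ≡ 28^320 (mod 641).
28^2 ≡ 143 (mod 641)
28^4 ≡ 578 (mod 641)
28^8 ≡ 123 (mod 641)
28^16 ≡ 386 (mod 641)
28^32 ≡ 284 (mod 641)
28^64 ≡ 531 (mod 641)
28^128 ≡ 562 (mod 641)
28^256 ≡ 472 (mod 641)
28^320 = 28^(256+64) ≡ 1 (mod 641).
Result is 1, so (28/641) = 1.

1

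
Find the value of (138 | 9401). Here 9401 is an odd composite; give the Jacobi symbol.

1

Pull out 2: since 9401 ≡ 1 (mod 8), (2/9401) = +1.
Reciprocity: 69 ≡ 1 and 9401 ≡ 1 (mod 4), so (69/9401) = +(9401/69).
Reduce top mod 69: now compute (17/69).
Reciprocity: 17 ≡ 1 and 69 ≡ 1 (mod 4), so (17/69) = +(69/17).
Reduce top mod 17: now compute (1/17).
Reached (1/17) = 1. Collecting the sign flips along the way, the symbol is +1.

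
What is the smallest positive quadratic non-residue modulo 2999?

17

(2/2999) = +1, so 2 is a residue.
(3/2999) = +1, so 3 is a residue.
(4/2999) = +1, so 4 is a residue.
(5/2999) = +1, so 5 is a residue.
(6/2999) = +1, so 6 is a residue.
(7/2999) = +1, so 7 is a residue.
(8/2999) = +1, so 8 is a residue.
(9/2999) = +1, so 9 is a residue.
(10/2999) = +1, so 10 is a residue.
(11/2999) = +1, so 11 is a residue.
(12/2999) = +1, so 12 is a residue.
(13/2999) = +1, so 13 is a residue.
(14/2999) = +1, so 14 is a residue.
(15/2999) = +1, so 15 is a residue.
(16/2999) = +1, so 16 is a residue.
(17/2999) = −1, so 17 is the smallest positive non-residue mod 2999.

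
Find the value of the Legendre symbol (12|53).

-1

Euler's criterion: (12/53) ≡ 12^26 (mod 53).
12^2 ≡ 38 (mod 53)
12^4 ≡ 13 (mod 53)
12^8 ≡ 10 (mod 53)
12^16 ≡ 47 (mod 53)
12^26 = 12^(16+8+2) ≡ 52 (mod 53).
Result is 52 ≡ −1, so (12/53) = −1.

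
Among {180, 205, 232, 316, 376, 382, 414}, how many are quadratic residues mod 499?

(180/499) = +1 → QR.
(205/499) = -1 → non-residue.
(232/499) = -1 → non-residue.
(316/499) = -1 → non-residue.
(376/499) = -1 → non-residue.
(382/499) = +1 → QR.
(414/499) = +1 → QR.
Total quadratic residues among the 7: 3.

3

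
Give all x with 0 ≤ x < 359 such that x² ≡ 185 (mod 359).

77, 282

Since 359 ≡ 3 (mod 4), a square root of 185 is 185^((359+1)/4) = 185^90 mod 359.
Repeated squaring: 185^2≡120, 185^4≡40, 185^8≡164, 185^16≡330, 185^32≡123, 185^64≡51 (mod 359).
185^90 = 185^(64+16+8+2) ≡ 282 (mod 359).
Check: 282² = 79524 ≡ 185 (mod 359). The two roots are 77 and 282.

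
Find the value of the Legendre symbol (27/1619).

Reciprocity: 27 ≡ 3 and 1619 ≡ 3 (mod 4), so (27/1619) = −(1619/27).
Reduce top mod 27: now compute (26/27).
Pull out 2: since 27 ≡ 3 (mod 8), (2/27) = -1.
Reciprocity: 13 ≡ 1 and 27 ≡ 3 (mod 4), so (13/27) = +(27/13).
Reduce top mod 13: now compute (1/13).
Reached (1/13) = 1. Collecting the sign flips along the way, the symbol is +1.

1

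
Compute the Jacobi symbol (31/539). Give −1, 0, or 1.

Reciprocity: 31 ≡ 3 and 539 ≡ 3 (mod 4), so (31/539) = −(539/31).
Reduce top mod 31: now compute (12/31).
Pull out 2^2: since 31 ≡ 7 (mod 8), (2/31) = +1, so (2/31)^2 = +1.
Reciprocity: 3 ≡ 3 and 31 ≡ 3 (mod 4), so (3/31) = −(31/3).
Reduce top mod 3: now compute (1/3).
Reached (1/3) = 1. Collecting the sign flips along the way, the symbol is +1.

1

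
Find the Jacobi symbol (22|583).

0

Pull out 2: since 583 ≡ 7 (mod 8), (2/583) = +1.
Reciprocity: 11 ≡ 3 and 583 ≡ 3 (mod 4), so (11/583) = −(583/11).
Reduce top mod 11: now compute (0/11).
Top reduces to 0: gcd > 1, so the symbol is 0.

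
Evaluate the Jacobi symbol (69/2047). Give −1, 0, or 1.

0

Reciprocity: 69 ≡ 1 and 2047 ≡ 3 (mod 4), so (69/2047) = +(2047/69).
Reduce top mod 69: now compute (46/69).
Pull out 2: since 69 ≡ 5 (mod 8), (2/69) = -1.
Reciprocity: 23 ≡ 3 and 69 ≡ 1 (mod 4), so (23/69) = +(69/23).
Reduce top mod 23: now compute (0/23).
Top reduces to 0: gcd > 1, so the symbol is 0.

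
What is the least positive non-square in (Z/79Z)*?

3

(2/79) = +1, so 2 is a residue.
(3/79) = −1, so 3 is the smallest positive non-residue mod 79.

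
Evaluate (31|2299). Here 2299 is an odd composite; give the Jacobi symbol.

Reciprocity: 31 ≡ 3 and 2299 ≡ 3 (mod 4), so (31/2299) = −(2299/31).
Reduce top mod 31: now compute (5/31).
Reciprocity: 5 ≡ 1 and 31 ≡ 3 (mod 4), so (5/31) = +(31/5).
Reduce top mod 5: now compute (1/5).
Reached (1/5) = 1. Collecting the sign flips along the way, the symbol is -1.

-1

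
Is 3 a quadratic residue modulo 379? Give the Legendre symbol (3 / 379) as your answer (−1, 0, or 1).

-1

Reciprocity: 3 ≡ 3 and 379 ≡ 3 (mod 4), so (3/379) = −(379/3).
Reduce top mod 3: now compute (1/3).
Reached (1/3) = 1. Collecting the sign flips along the way, the symbol is -1.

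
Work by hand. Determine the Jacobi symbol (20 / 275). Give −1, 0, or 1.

Pull out 2^2: since 275 ≡ 3 (mod 8), (2/275) = -1, so (2/275)^2 = +1.
Reciprocity: 5 ≡ 1 and 275 ≡ 3 (mod 4), so (5/275) = +(275/5).
Reduce top mod 5: now compute (0/5).
Top reduces to 0: gcd > 1, so the symbol is 0.

0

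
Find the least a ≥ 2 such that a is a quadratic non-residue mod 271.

3

(2/271) = +1, so 2 is a residue.
(3/271) = −1, so 3 is the smallest positive non-residue mod 271.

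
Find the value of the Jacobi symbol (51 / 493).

0

Reciprocity: 51 ≡ 3 and 493 ≡ 1 (mod 4), so (51/493) = +(493/51).
Reduce top mod 51: now compute (34/51).
Pull out 2: since 51 ≡ 3 (mod 8), (2/51) = -1.
Reciprocity: 17 ≡ 1 and 51 ≡ 3 (mod 4), so (17/51) = +(51/17).
Reduce top mod 17: now compute (0/17).
Top reduces to 0: gcd > 1, so the symbol is 0.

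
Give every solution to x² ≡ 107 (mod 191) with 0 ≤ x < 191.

38, 153

Since 191 ≡ 3 (mod 4), a square root of 107 is 107^((191+1)/4) = 107^48 mod 191.
Repeated squaring: 107^2≡180, 107^4≡121, 107^8≡125, 107^16≡154, 107^32≡32 (mod 191).
107^48 = 107^(32+16) ≡ 153 (mod 191).
Check: 153² = 23409 ≡ 107 (mod 191). The two roots are 38 and 153.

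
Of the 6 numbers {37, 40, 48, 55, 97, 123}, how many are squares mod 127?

1

(37/127) = +1 → QR.
(40/127) = -1 → non-residue.
(48/127) = -1 → non-residue.
(55/127) = -1 → non-residue.
(97/127) = -1 → non-residue.
(123/127) = -1 → non-residue.
Total quadratic residues among the 6: 1.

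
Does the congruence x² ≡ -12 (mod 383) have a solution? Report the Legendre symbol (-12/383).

-1

First reduce: -12 ≡ 371 (mod 383).
Reciprocity: 371 ≡ 3 and 383 ≡ 3 (mod 4), so (371/383) = −(383/371).
Reduce top mod 371: now compute (12/371).
Pull out 2^2: since 371 ≡ 3 (mod 8), (2/371) = -1, so (2/371)^2 = +1.
Reciprocity: 3 ≡ 3 and 371 ≡ 3 (mod 4), so (3/371) = −(371/3).
Reduce top mod 3: now compute (2/3).
Pull out 2: since 3 ≡ 3 (mod 8), (2/3) = -1.
Reached (1/3) = 1. Collecting the sign flips along the way, the symbol is -1.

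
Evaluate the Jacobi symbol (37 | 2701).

Reciprocity: 37 ≡ 1 and 2701 ≡ 1 (mod 4), so (37/2701) = +(2701/37).
Reduce top mod 37: now compute (0/37).
Top reduces to 0: gcd > 1, so the symbol is 0.

0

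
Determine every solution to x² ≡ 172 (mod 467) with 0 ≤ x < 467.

76, 391

Since 467 ≡ 3 (mod 4), a square root of 172 is 172^((467+1)/4) = 172^117 mod 467.
Repeated squaring: 172^2≡163, 172^4≡417, 172^8≡165, 172^16≡139, 172^32≡174, 172^64≡388 (mod 467).
172^117 = 172^(64+32+16+4+1) ≡ 391 (mod 467).
Check: 391² = 152881 ≡ 172 (mod 467). The two roots are 76 and 391.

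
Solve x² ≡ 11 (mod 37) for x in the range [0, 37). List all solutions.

37 ≡ 1 (mod 4), so we find a root by search.
Trying successive values, 14² = 196 ≡ 11 (mod 37). The other root is 37 − 14 = 23.

14, 23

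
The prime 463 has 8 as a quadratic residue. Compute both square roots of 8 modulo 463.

Since 463 ≡ 3 (mod 4), a square root of 8 is 8^((463+1)/4) = 8^116 mod 463.
Repeated squaring: 8^2≡64, 8^4≡392, 8^8≡411, 8^16≡389, 8^32≡383, 8^64≡381 (mod 463).
8^116 = 8^(64+32+16+4) ≡ 57 (mod 463).
Check: 57² = 3249 ≡ 8 (mod 463). The two roots are 57 and 406.

57, 406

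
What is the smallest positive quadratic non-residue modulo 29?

(2/29) = −1, so 2 is the smallest positive non-residue mod 29.

2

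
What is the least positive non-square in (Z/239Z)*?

7

(2/239) = +1, so 2 is a residue.
(3/239) = +1, so 3 is a residue.
(4/239) = +1, so 4 is a residue.
(5/239) = +1, so 5 is a residue.
(6/239) = +1, so 6 is a residue.
(7/239) = −1, so 7 is the smallest positive non-residue mod 239.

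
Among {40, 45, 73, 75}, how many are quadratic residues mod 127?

1

(40/127) = -1 → non-residue.
(45/127) = -1 → non-residue.
(73/127) = +1 → QR.
(75/127) = -1 → non-residue.
Total quadratic residues among the 4: 1.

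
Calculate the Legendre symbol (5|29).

Reciprocity: 5 ≡ 1 and 29 ≡ 1 (mod 4), so (5/29) = +(29/5).
Reduce top mod 5: now compute (4/5).
Pull out 2^2: since 5 ≡ 5 (mod 8), (2/5) = -1, so (2/5)^2 = +1.
Reached (1/5) = 1. Collecting the sign flips along the way, the symbol is +1.

1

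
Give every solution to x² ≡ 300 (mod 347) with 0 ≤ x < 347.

91, 256

Since 347 ≡ 3 (mod 4), a square root of 300 is 300^((347+1)/4) = 300^87 mod 347.
Repeated squaring: 300^2≡127, 300^4≡167, 300^8≡129, 300^16≡332, 300^32≡225, 300^64≡310 (mod 347).
300^87 = 300^(64+16+4+2+1) ≡ 256 (mod 347).
Check: 256² = 65536 ≡ 300 (mod 347). The two roots are 91 and 256.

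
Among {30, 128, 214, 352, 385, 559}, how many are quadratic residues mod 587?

4

(30/587) = +1 → QR.
(128/587) = -1 → non-residue.
(214/587) = +1 → QR.
(352/587) = +1 → QR.
(385/587) = +1 → QR.
(559/587) = -1 → non-residue.
Total quadratic residues among the 6: 4.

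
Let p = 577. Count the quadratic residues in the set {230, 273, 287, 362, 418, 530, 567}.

4

(230/577) = -1 → non-residue.
(273/577) = +1 → QR.
(287/577) = +1 → QR.
(362/577) = +1 → QR.
(418/577) = +1 → QR.
(530/577) = -1 → non-residue.
(567/577) = -1 → non-residue.
Total quadratic residues among the 7: 4.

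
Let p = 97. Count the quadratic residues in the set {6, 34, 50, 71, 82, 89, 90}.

(6/97) = +1 → QR.
(34/97) = -1 → non-residue.
(50/97) = +1 → QR.
(71/97) = -1 → non-residue.
(82/97) = -1 → non-residue.
(89/97) = +1 → QR.
(90/97) = -1 → non-residue.
Total quadratic residues among the 7: 3.

3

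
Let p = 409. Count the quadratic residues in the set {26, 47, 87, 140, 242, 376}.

(26/409) = -1 → non-residue.
(47/409) = -1 → non-residue.
(87/409) = -1 → non-residue.
(140/409) = -1 → non-residue.
(242/409) = +1 → QR.
(376/409) = -1 → non-residue.
Total quadratic residues among the 6: 1.

1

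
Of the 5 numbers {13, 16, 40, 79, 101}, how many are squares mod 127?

(13/127) = +1 → QR.
(16/127) = +1 → QR.
(40/127) = -1 → non-residue.
(79/127) = +1 → QR.
(101/127) = -1 → non-residue.
Total quadratic residues among the 5: 3.

3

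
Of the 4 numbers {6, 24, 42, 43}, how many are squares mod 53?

(6/53) = +1 → QR.
(24/53) = +1 → QR.
(42/53) = +1 → QR.
(43/53) = +1 → QR.
Total quadratic residues among the 4: 4.

4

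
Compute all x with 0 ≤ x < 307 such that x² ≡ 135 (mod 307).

83, 224

Since 307 ≡ 3 (mod 4), a square root of 135 is 135^((307+1)/4) = 135^77 mod 307.
Repeated squaring: 135^2≡112, 135^4≡264, 135^8≡7, 135^16≡49, 135^32≡252, 135^64≡262 (mod 307).
135^77 = 135^(64+8+4+1) ≡ 83 (mod 307).
Check: 83² = 6889 ≡ 135 (mod 307). The two roots are 83 and 224.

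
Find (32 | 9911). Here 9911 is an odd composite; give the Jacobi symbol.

Pull out 2^5: since 9911 ≡ 7 (mod 8), (2/9911) = +1, so (2/9911)^5 = +1.
Reached (1/9911) = 1. Collecting the sign flips along the way, the symbol is +1.

1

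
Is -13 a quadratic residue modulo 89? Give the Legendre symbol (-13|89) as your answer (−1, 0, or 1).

-1

First reduce: -13 ≡ 76 (mod 89).
Pull out 2^2: since 89 ≡ 1 (mod 8), (2/89) = +1, so (2/89)^2 = +1.
Reciprocity: 19 ≡ 3 and 89 ≡ 1 (mod 4), so (19/89) = +(89/19).
Reduce top mod 19: now compute (13/19).
Reciprocity: 13 ≡ 1 and 19 ≡ 3 (mod 4), so (13/19) = +(19/13).
Reduce top mod 13: now compute (6/13).
Pull out 2: since 13 ≡ 5 (mod 8), (2/13) = -1.
Reciprocity: 3 ≡ 3 and 13 ≡ 1 (mod 4), so (3/13) = +(13/3).
Reduce top mod 3: now compute (1/3).
Reached (1/3) = 1. Collecting the sign flips along the way, the symbol is -1.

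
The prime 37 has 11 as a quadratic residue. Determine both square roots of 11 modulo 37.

14, 23

37 ≡ 1 (mod 4), so we find a root by search.
Trying successive values, 14² = 196 ≡ 11 (mod 37). The other root is 37 − 14 = 23.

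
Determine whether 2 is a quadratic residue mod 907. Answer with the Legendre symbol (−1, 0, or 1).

-1

Pull out 2: since 907 ≡ 3 (mod 8), (2/907) = -1.
Reached (1/907) = 1. Collecting the sign flips along the way, the symbol is -1.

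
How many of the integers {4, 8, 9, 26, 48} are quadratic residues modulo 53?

2

(4/53) = +1 → QR.
(8/53) = -1 → non-residue.
(9/53) = +1 → QR.
(26/53) = -1 → non-residue.
(48/53) = -1 → non-residue.
Total quadratic residues among the 5: 2.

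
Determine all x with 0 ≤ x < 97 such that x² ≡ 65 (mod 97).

29, 68

97 ≡ 1 (mod 4), so we find a root by search.
Trying successive values, 29² = 841 ≡ 65 (mod 97). The other root is 97 − 29 = 68.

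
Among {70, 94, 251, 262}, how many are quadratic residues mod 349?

(70/349) = +1 → QR.
(94/349) = +1 → QR.
(251/349) = -1 → non-residue.
(262/349) = +1 → QR.
Total quadratic residues among the 4: 3.

3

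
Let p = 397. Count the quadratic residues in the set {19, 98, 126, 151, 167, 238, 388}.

5

(19/397) = +1 → QR.
(98/397) = -1 → non-residue.
(126/397) = +1 → QR.
(151/397) = +1 → QR.
(167/397) = +1 → QR.
(238/397) = -1 → non-residue.
(388/397) = +1 → QR.
Total quadratic residues among the 7: 5.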